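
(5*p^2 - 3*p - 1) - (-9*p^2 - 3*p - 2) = 14*p^2 + 1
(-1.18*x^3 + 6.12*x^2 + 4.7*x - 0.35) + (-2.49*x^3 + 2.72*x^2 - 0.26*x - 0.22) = -3.67*x^3 + 8.84*x^2 + 4.44*x - 0.57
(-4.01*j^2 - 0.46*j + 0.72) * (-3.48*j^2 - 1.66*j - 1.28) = 13.9548*j^4 + 8.2574*j^3 + 3.3908*j^2 - 0.6064*j - 0.9216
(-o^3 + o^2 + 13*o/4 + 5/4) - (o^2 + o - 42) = -o^3 + 9*o/4 + 173/4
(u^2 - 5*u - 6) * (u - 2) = u^3 - 7*u^2 + 4*u + 12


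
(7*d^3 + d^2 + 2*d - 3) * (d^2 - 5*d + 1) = 7*d^5 - 34*d^4 + 4*d^3 - 12*d^2 + 17*d - 3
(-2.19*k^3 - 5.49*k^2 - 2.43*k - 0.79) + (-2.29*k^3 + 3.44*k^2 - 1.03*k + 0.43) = -4.48*k^3 - 2.05*k^2 - 3.46*k - 0.36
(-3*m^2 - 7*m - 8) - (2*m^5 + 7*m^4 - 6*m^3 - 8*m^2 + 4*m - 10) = -2*m^5 - 7*m^4 + 6*m^3 + 5*m^2 - 11*m + 2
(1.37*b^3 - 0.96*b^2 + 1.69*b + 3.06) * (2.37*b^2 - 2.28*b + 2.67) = 3.2469*b^5 - 5.3988*b^4 + 9.852*b^3 + 0.8358*b^2 - 2.4645*b + 8.1702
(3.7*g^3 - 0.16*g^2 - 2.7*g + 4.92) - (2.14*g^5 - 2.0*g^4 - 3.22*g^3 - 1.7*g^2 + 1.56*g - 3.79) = -2.14*g^5 + 2.0*g^4 + 6.92*g^3 + 1.54*g^2 - 4.26*g + 8.71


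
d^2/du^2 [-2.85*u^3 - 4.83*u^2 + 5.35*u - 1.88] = -17.1*u - 9.66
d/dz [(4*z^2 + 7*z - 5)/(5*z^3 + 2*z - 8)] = ((8*z + 7)*(5*z^3 + 2*z - 8) - (15*z^2 + 2)*(4*z^2 + 7*z - 5))/(5*z^3 + 2*z - 8)^2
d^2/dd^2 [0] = 0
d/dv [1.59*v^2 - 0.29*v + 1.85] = 3.18*v - 0.29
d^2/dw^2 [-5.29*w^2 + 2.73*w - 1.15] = -10.5800000000000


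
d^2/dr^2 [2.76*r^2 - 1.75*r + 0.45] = 5.52000000000000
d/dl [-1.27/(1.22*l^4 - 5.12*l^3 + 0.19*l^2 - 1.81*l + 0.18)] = (6.1976*l^3 - 19.5072*l^2 + 0.4826*l - 2.2987)/(1.22*l^4 - 5.12*l^3 + 0.19*l^2 - 1.81*l + 0.18)^2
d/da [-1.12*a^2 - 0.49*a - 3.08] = -2.24*a - 0.49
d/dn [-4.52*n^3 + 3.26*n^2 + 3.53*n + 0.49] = -13.56*n^2 + 6.52*n + 3.53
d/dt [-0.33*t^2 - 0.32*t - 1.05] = -0.66*t - 0.32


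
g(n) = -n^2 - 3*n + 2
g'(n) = -2*n - 3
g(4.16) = -27.79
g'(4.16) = -11.32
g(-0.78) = 3.73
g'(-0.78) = -1.44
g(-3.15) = 1.53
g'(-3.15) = 3.30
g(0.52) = 0.17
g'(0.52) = -4.04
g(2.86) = -14.76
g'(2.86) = -8.72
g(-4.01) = -2.05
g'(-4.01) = 5.02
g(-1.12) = 4.11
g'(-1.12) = -0.76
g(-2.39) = 3.46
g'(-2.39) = 1.78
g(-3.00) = 2.00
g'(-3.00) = 3.00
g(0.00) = 2.00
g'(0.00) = -3.00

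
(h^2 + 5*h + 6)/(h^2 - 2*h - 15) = (h + 2)/(h - 5)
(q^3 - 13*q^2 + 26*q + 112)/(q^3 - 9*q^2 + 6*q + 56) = (q - 8)/(q - 4)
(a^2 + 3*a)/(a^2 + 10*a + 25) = a*(a + 3)/(a^2 + 10*a + 25)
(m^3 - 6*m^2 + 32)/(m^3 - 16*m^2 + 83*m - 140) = (m^2 - 2*m - 8)/(m^2 - 12*m + 35)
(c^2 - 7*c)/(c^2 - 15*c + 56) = c/(c - 8)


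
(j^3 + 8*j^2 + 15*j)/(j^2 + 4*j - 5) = j*(j + 3)/(j - 1)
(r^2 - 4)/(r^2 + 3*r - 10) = (r + 2)/(r + 5)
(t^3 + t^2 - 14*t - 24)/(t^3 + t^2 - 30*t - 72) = (t^2 - 2*t - 8)/(t^2 - 2*t - 24)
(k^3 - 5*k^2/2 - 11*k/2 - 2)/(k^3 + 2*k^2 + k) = (k^2 - 7*k/2 - 2)/(k*(k + 1))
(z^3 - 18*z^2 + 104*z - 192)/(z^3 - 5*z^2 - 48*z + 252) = (z^2 - 12*z + 32)/(z^2 + z - 42)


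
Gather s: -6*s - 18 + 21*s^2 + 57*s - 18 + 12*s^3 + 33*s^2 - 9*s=12*s^3 + 54*s^2 + 42*s - 36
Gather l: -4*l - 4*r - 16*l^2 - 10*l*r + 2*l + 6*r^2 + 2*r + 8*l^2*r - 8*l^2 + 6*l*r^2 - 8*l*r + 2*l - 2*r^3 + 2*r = l^2*(8*r - 24) + l*(6*r^2 - 18*r) - 2*r^3 + 6*r^2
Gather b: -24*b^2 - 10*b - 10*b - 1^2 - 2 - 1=-24*b^2 - 20*b - 4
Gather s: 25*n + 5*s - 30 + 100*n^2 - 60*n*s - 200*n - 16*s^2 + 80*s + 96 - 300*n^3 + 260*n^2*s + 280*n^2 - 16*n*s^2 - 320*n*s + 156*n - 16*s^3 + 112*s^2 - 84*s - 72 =-300*n^3 + 380*n^2 - 19*n - 16*s^3 + s^2*(96 - 16*n) + s*(260*n^2 - 380*n + 1) - 6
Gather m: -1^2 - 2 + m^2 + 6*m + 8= m^2 + 6*m + 5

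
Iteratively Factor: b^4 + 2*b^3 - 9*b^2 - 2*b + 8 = (b + 4)*(b^3 - 2*b^2 - b + 2) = (b + 1)*(b + 4)*(b^2 - 3*b + 2) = (b - 2)*(b + 1)*(b + 4)*(b - 1)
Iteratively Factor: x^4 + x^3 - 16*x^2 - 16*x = (x - 4)*(x^3 + 5*x^2 + 4*x) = (x - 4)*(x + 4)*(x^2 + x) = x*(x - 4)*(x + 4)*(x + 1)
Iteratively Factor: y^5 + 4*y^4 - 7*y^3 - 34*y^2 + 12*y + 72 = (y + 3)*(y^4 + y^3 - 10*y^2 - 4*y + 24) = (y + 3)^2*(y^3 - 2*y^2 - 4*y + 8) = (y + 2)*(y + 3)^2*(y^2 - 4*y + 4) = (y - 2)*(y + 2)*(y + 3)^2*(y - 2)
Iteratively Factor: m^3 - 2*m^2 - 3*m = (m + 1)*(m^2 - 3*m) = (m - 3)*(m + 1)*(m)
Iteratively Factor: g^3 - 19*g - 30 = (g + 3)*(g^2 - 3*g - 10) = (g + 2)*(g + 3)*(g - 5)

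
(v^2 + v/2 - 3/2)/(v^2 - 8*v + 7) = (v + 3/2)/(v - 7)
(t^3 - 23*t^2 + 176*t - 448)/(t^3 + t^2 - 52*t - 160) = (t^2 - 15*t + 56)/(t^2 + 9*t + 20)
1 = 1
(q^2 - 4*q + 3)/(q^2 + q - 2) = (q - 3)/(q + 2)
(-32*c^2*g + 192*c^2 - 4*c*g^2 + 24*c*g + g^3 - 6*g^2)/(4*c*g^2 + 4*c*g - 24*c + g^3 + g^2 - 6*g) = (-8*c*g + 48*c + g^2 - 6*g)/(g^2 + g - 6)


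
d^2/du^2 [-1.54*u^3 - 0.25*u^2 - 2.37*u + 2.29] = -9.24*u - 0.5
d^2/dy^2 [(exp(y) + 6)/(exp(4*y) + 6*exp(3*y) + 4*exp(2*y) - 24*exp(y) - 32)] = (9*exp(6*y) + 126*exp(5*y) + 440*exp(4*y) + 256*exp(3*y) + 240*exp(2*y) + 2336*exp(y) - 896)*exp(y)/(exp(10*y) + 14*exp(9*y) + 60*exp(8*y) - 8*exp(7*y) - 688*exp(6*y) - 1248*exp(5*y) + 1856*exp(4*y) + 6784*exp(3*y) + 1536*exp(2*y) - 10240*exp(y) - 8192)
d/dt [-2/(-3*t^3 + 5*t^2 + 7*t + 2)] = 2*(-9*t^2 + 10*t + 7)/(-3*t^3 + 5*t^2 + 7*t + 2)^2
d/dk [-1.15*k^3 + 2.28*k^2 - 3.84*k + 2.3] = -3.45*k^2 + 4.56*k - 3.84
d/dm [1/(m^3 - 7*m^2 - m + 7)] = (-3*m^2 + 14*m + 1)/(m^3 - 7*m^2 - m + 7)^2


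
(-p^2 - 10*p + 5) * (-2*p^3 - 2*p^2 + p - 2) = 2*p^5 + 22*p^4 + 9*p^3 - 18*p^2 + 25*p - 10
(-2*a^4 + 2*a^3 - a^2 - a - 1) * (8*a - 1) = -16*a^5 + 18*a^4 - 10*a^3 - 7*a^2 - 7*a + 1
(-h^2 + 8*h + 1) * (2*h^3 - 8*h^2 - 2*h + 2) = -2*h^5 + 24*h^4 - 60*h^3 - 26*h^2 + 14*h + 2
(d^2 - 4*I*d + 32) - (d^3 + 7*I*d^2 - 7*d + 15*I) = -d^3 + d^2 - 7*I*d^2 + 7*d - 4*I*d + 32 - 15*I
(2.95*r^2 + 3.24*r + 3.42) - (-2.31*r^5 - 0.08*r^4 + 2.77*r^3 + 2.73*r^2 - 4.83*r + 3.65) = 2.31*r^5 + 0.08*r^4 - 2.77*r^3 + 0.22*r^2 + 8.07*r - 0.23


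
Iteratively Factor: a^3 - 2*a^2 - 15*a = (a + 3)*(a^2 - 5*a) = (a - 5)*(a + 3)*(a)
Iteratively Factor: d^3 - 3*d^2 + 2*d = (d - 2)*(d^2 - d) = d*(d - 2)*(d - 1)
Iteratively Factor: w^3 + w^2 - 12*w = (w + 4)*(w^2 - 3*w) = w*(w + 4)*(w - 3)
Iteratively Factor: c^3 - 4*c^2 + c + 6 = (c - 3)*(c^2 - c - 2) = (c - 3)*(c - 2)*(c + 1)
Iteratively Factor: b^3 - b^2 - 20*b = (b)*(b^2 - b - 20) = b*(b + 4)*(b - 5)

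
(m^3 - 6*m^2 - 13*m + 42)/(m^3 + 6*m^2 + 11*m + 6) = (m^2 - 9*m + 14)/(m^2 + 3*m + 2)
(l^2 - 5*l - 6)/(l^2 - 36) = (l + 1)/(l + 6)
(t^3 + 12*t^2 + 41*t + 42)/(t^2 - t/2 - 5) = 2*(t^2 + 10*t + 21)/(2*t - 5)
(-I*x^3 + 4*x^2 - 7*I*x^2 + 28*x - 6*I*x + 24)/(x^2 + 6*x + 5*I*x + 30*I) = (-I*x^2 + x*(4 - I) + 4)/(x + 5*I)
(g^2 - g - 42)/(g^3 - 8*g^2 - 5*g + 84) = (g + 6)/(g^2 - g - 12)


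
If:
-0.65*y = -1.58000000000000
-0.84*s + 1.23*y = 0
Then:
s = 3.56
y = 2.43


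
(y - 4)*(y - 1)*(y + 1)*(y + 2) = y^4 - 2*y^3 - 9*y^2 + 2*y + 8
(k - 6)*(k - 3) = k^2 - 9*k + 18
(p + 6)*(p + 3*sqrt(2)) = p^2 + 3*sqrt(2)*p + 6*p + 18*sqrt(2)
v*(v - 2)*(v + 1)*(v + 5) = v^4 + 4*v^3 - 7*v^2 - 10*v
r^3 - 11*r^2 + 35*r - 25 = (r - 5)^2*(r - 1)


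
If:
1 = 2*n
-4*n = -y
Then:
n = 1/2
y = 2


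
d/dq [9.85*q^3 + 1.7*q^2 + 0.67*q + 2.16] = 29.55*q^2 + 3.4*q + 0.67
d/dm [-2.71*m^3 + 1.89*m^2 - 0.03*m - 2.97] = -8.13*m^2 + 3.78*m - 0.03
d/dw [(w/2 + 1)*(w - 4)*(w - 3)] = 3*w^2/2 - 5*w - 1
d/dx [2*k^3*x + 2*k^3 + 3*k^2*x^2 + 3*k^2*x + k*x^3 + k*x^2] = k*(2*k^2 + 6*k*x + 3*k + 3*x^2 + 2*x)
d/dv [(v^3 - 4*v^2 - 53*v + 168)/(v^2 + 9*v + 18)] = (v^4 + 18*v^3 + 71*v^2 - 480*v - 2466)/(v^4 + 18*v^3 + 117*v^2 + 324*v + 324)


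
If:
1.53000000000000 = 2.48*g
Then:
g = 0.62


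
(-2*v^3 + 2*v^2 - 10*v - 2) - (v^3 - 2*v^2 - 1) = -3*v^3 + 4*v^2 - 10*v - 1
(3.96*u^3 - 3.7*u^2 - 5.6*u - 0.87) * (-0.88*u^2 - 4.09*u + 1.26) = -3.4848*u^5 - 12.9404*u^4 + 25.0506*u^3 + 19.0076*u^2 - 3.4977*u - 1.0962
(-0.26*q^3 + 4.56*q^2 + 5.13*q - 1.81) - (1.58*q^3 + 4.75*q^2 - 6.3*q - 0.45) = -1.84*q^3 - 0.19*q^2 + 11.43*q - 1.36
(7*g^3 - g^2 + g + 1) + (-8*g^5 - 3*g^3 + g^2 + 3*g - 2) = -8*g^5 + 4*g^3 + 4*g - 1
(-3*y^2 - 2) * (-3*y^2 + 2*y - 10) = 9*y^4 - 6*y^3 + 36*y^2 - 4*y + 20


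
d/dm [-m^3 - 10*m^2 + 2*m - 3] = -3*m^2 - 20*m + 2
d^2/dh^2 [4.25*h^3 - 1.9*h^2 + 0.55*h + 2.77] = 25.5*h - 3.8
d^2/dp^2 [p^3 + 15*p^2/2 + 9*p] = 6*p + 15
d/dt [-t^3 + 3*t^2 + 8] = 3*t*(2 - t)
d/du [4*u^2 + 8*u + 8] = 8*u + 8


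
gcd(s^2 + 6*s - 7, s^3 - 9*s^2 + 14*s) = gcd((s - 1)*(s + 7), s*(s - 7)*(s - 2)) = 1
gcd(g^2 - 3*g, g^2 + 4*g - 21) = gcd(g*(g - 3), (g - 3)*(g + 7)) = g - 3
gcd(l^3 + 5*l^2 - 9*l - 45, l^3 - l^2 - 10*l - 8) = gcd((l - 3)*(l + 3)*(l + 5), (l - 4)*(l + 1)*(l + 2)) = 1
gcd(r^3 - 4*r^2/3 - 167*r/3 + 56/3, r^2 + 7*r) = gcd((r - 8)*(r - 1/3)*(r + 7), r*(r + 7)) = r + 7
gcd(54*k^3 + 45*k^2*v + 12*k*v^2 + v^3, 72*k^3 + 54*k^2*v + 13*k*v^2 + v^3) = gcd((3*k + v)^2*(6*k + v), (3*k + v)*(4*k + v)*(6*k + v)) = 18*k^2 + 9*k*v + v^2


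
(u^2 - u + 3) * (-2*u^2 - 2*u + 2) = -2*u^4 - 2*u^2 - 8*u + 6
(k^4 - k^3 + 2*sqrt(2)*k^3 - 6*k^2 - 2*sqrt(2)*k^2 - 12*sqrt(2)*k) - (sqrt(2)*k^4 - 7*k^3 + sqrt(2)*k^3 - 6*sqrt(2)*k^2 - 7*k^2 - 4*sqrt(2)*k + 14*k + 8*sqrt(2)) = -sqrt(2)*k^4 + k^4 + sqrt(2)*k^3 + 6*k^3 + k^2 + 4*sqrt(2)*k^2 - 14*k - 8*sqrt(2)*k - 8*sqrt(2)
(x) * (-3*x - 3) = -3*x^2 - 3*x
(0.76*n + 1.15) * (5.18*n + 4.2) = 3.9368*n^2 + 9.149*n + 4.83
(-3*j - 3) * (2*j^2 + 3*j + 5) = -6*j^3 - 15*j^2 - 24*j - 15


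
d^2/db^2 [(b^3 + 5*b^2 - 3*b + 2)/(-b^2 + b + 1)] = 8*(-b^3 - 6*b^2 + 3*b - 3)/(b^6 - 3*b^5 + 5*b^3 - 3*b - 1)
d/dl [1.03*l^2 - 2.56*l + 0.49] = 2.06*l - 2.56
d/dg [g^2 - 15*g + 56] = 2*g - 15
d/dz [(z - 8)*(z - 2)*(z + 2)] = 3*z^2 - 16*z - 4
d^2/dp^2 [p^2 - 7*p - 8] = 2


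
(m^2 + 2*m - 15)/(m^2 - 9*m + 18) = (m + 5)/(m - 6)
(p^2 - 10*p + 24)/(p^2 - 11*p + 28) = (p - 6)/(p - 7)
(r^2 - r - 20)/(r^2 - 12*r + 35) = (r + 4)/(r - 7)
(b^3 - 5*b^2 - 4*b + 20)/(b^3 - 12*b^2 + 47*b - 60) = (b^2 - 4)/(b^2 - 7*b + 12)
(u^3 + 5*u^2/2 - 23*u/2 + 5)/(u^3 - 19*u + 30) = (u - 1/2)/(u - 3)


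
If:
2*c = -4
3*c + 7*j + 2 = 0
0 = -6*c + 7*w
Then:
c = -2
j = 4/7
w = -12/7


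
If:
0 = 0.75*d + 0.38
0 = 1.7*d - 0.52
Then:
No Solution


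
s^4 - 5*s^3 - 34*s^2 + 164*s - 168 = (s - 7)*(s - 2)^2*(s + 6)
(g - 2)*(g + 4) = g^2 + 2*g - 8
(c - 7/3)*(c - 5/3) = c^2 - 4*c + 35/9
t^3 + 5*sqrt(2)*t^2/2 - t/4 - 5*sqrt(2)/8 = (t - 1/2)*(t + 1/2)*(t + 5*sqrt(2)/2)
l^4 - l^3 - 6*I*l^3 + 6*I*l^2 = l^2*(l - 1)*(l - 6*I)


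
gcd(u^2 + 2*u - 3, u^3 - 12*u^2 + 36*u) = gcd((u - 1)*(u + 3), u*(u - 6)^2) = 1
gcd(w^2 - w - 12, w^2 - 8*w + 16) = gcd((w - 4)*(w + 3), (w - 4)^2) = w - 4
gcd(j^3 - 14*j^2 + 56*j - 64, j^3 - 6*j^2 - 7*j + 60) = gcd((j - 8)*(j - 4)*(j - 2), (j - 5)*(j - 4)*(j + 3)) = j - 4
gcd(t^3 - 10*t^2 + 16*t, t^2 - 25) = 1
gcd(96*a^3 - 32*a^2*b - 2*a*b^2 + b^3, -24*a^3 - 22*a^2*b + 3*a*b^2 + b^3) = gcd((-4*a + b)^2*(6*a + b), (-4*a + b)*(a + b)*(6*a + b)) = 24*a^2 - 2*a*b - b^2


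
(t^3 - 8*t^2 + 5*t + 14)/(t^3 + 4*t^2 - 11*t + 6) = (t^3 - 8*t^2 + 5*t + 14)/(t^3 + 4*t^2 - 11*t + 6)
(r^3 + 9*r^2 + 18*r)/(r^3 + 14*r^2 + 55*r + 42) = r*(r + 3)/(r^2 + 8*r + 7)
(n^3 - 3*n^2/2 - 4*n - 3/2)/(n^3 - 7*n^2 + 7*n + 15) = (n + 1/2)/(n - 5)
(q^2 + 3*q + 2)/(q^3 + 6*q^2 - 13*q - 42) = (q + 1)/(q^2 + 4*q - 21)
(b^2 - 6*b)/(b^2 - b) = (b - 6)/(b - 1)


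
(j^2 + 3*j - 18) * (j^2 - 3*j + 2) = j^4 - 25*j^2 + 60*j - 36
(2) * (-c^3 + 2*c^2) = -2*c^3 + 4*c^2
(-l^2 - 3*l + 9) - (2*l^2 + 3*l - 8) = -3*l^2 - 6*l + 17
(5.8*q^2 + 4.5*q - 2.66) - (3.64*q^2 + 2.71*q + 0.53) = 2.16*q^2 + 1.79*q - 3.19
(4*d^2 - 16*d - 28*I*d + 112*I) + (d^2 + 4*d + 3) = 5*d^2 - 12*d - 28*I*d + 3 + 112*I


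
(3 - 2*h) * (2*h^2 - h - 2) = -4*h^3 + 8*h^2 + h - 6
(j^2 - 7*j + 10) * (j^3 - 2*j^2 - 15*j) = j^5 - 9*j^4 + 9*j^3 + 85*j^2 - 150*j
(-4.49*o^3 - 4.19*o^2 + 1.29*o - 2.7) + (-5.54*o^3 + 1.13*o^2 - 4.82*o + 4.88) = -10.03*o^3 - 3.06*o^2 - 3.53*o + 2.18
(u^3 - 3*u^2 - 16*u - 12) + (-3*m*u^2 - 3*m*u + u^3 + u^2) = -3*m*u^2 - 3*m*u + 2*u^3 - 2*u^2 - 16*u - 12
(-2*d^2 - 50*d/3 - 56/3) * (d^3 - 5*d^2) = -2*d^5 - 20*d^4/3 + 194*d^3/3 + 280*d^2/3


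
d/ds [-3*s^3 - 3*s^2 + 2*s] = -9*s^2 - 6*s + 2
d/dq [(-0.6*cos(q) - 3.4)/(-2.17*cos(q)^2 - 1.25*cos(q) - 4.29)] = (1.302*cos(q)^2 + 14.756*cos(q) + 1.676)*sin(q)/(4.7089*cos(q)^4 + 5.425*cos(q)^3 + 20.1811*cos(q)^2 + 10.725*cos(q) + 18.4041)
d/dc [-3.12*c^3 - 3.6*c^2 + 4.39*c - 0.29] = -9.36*c^2 - 7.2*c + 4.39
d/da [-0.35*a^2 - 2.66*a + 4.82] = -0.7*a - 2.66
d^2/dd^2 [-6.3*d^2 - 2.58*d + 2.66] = -12.6000000000000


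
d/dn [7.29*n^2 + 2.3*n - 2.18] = 14.58*n + 2.3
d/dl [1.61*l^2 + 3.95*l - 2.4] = 3.22*l + 3.95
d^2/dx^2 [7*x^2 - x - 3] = 14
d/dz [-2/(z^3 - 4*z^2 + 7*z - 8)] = 2*(3*z^2 - 8*z + 7)/(z^3 - 4*z^2 + 7*z - 8)^2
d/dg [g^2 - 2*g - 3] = 2*g - 2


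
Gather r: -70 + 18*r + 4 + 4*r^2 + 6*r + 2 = 4*r^2 + 24*r - 64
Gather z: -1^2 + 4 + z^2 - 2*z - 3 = z^2 - 2*z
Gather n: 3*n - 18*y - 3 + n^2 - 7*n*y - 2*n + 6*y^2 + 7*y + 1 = n^2 + n*(1 - 7*y) + 6*y^2 - 11*y - 2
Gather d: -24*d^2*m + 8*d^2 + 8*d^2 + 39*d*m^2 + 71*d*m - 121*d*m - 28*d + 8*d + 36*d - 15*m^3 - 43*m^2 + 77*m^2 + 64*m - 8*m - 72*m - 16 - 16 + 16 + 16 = d^2*(16 - 24*m) + d*(39*m^2 - 50*m + 16) - 15*m^3 + 34*m^2 - 16*m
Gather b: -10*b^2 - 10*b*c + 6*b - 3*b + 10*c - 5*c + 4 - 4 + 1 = -10*b^2 + b*(3 - 10*c) + 5*c + 1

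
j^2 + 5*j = j*(j + 5)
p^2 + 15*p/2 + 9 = (p + 3/2)*(p + 6)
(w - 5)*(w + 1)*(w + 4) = w^3 - 21*w - 20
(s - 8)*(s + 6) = s^2 - 2*s - 48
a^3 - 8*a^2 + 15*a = a*(a - 5)*(a - 3)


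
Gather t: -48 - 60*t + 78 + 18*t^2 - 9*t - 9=18*t^2 - 69*t + 21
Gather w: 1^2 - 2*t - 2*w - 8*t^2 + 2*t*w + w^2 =-8*t^2 - 2*t + w^2 + w*(2*t - 2) + 1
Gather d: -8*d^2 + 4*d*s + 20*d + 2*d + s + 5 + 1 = -8*d^2 + d*(4*s + 22) + s + 6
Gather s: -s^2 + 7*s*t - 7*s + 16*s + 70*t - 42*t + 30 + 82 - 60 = -s^2 + s*(7*t + 9) + 28*t + 52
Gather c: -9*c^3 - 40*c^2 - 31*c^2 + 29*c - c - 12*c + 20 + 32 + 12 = -9*c^3 - 71*c^2 + 16*c + 64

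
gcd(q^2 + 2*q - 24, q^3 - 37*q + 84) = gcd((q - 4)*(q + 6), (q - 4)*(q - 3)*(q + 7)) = q - 4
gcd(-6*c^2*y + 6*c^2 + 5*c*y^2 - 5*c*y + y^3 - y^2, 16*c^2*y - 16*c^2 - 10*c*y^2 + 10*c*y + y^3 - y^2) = y - 1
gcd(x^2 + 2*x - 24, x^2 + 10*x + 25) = 1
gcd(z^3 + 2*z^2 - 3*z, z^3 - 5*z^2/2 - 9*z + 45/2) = z + 3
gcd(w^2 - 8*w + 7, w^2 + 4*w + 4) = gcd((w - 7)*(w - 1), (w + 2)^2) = 1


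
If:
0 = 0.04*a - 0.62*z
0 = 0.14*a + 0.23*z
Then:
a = 0.00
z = 0.00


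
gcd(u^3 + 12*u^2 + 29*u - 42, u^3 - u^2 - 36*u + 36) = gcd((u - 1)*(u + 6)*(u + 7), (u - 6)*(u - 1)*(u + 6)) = u^2 + 5*u - 6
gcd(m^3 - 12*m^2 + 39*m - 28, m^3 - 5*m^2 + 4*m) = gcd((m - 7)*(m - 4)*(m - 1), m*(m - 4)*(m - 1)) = m^2 - 5*m + 4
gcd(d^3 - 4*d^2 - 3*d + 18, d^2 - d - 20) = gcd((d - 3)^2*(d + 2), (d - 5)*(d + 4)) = 1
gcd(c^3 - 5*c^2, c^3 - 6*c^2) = c^2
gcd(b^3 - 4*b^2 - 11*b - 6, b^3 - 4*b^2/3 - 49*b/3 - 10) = 1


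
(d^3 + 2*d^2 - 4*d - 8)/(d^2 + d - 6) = (d^2 + 4*d + 4)/(d + 3)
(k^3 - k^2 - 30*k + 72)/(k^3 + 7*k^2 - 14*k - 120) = (k - 3)/(k + 5)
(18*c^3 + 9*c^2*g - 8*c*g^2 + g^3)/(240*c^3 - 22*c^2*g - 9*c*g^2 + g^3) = (3*c^2 + 2*c*g - g^2)/(40*c^2 + 3*c*g - g^2)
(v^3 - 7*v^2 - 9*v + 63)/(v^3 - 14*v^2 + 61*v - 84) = (v + 3)/(v - 4)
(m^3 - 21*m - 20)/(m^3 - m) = (m^2 - m - 20)/(m*(m - 1))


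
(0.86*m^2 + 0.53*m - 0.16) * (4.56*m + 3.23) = 3.9216*m^3 + 5.1946*m^2 + 0.9823*m - 0.5168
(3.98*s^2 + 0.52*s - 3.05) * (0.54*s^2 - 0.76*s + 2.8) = 2.1492*s^4 - 2.744*s^3 + 9.1018*s^2 + 3.774*s - 8.54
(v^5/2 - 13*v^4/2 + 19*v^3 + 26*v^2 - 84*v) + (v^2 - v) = v^5/2 - 13*v^4/2 + 19*v^3 + 27*v^2 - 85*v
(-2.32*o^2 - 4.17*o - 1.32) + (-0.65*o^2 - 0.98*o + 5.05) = -2.97*o^2 - 5.15*o + 3.73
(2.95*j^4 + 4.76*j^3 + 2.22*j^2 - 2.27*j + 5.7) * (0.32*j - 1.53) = 0.944*j^5 - 2.9903*j^4 - 6.5724*j^3 - 4.123*j^2 + 5.2971*j - 8.721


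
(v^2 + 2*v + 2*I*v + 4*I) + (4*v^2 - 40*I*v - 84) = 5*v^2 + 2*v - 38*I*v - 84 + 4*I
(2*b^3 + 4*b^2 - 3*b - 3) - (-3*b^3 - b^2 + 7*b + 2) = 5*b^3 + 5*b^2 - 10*b - 5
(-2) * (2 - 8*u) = 16*u - 4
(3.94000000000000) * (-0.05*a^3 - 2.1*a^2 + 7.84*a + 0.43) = -0.197*a^3 - 8.274*a^2 + 30.8896*a + 1.6942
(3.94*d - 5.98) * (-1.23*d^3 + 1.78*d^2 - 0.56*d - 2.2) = -4.8462*d^4 + 14.3686*d^3 - 12.8508*d^2 - 5.3192*d + 13.156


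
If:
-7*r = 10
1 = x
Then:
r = -10/7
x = 1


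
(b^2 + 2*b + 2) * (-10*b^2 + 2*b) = -10*b^4 - 18*b^3 - 16*b^2 + 4*b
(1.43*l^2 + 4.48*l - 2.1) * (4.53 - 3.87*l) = -5.5341*l^3 - 10.8597*l^2 + 28.4214*l - 9.513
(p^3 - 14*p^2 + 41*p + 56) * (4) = 4*p^3 - 56*p^2 + 164*p + 224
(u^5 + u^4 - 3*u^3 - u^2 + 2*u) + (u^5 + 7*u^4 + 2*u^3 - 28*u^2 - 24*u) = 2*u^5 + 8*u^4 - u^3 - 29*u^2 - 22*u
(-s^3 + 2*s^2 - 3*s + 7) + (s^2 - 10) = -s^3 + 3*s^2 - 3*s - 3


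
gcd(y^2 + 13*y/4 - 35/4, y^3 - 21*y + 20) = y + 5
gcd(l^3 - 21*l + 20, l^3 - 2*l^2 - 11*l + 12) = l^2 - 5*l + 4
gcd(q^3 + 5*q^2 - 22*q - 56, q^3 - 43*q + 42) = q + 7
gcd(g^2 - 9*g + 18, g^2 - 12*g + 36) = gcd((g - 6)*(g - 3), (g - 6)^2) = g - 6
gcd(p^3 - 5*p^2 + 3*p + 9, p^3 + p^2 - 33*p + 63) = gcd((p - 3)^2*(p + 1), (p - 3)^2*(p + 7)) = p^2 - 6*p + 9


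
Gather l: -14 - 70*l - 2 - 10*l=-80*l - 16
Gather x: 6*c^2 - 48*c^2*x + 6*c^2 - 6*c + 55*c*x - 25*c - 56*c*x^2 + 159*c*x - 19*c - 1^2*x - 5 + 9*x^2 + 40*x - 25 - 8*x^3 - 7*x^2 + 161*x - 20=12*c^2 - 50*c - 8*x^3 + x^2*(2 - 56*c) + x*(-48*c^2 + 214*c + 200) - 50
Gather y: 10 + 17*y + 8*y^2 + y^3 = y^3 + 8*y^2 + 17*y + 10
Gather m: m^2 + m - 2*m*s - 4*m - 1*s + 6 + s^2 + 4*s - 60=m^2 + m*(-2*s - 3) + s^2 + 3*s - 54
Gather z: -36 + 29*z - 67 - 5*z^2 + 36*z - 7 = -5*z^2 + 65*z - 110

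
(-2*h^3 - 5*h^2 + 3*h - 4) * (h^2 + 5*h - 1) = -2*h^5 - 15*h^4 - 20*h^3 + 16*h^2 - 23*h + 4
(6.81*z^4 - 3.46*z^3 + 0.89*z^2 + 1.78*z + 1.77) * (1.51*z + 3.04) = 10.2831*z^5 + 15.4778*z^4 - 9.1745*z^3 + 5.3934*z^2 + 8.0839*z + 5.3808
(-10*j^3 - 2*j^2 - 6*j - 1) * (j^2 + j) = -10*j^5 - 12*j^4 - 8*j^3 - 7*j^2 - j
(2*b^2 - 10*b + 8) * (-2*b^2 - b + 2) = -4*b^4 + 18*b^3 - 2*b^2 - 28*b + 16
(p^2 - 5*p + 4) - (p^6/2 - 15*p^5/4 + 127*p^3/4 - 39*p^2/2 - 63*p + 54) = -p^6/2 + 15*p^5/4 - 127*p^3/4 + 41*p^2/2 + 58*p - 50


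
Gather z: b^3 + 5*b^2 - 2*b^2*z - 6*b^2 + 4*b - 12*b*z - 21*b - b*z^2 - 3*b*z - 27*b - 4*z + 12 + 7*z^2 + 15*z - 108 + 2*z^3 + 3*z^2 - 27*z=b^3 - b^2 - 44*b + 2*z^3 + z^2*(10 - b) + z*(-2*b^2 - 15*b - 16) - 96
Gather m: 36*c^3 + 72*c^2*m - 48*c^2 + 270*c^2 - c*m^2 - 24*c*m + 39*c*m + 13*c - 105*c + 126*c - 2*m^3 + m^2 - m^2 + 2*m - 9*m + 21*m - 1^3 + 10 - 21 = 36*c^3 + 222*c^2 - c*m^2 + 34*c - 2*m^3 + m*(72*c^2 + 15*c + 14) - 12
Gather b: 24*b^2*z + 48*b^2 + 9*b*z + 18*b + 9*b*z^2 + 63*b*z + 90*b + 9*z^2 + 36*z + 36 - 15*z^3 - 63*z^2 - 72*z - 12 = b^2*(24*z + 48) + b*(9*z^2 + 72*z + 108) - 15*z^3 - 54*z^2 - 36*z + 24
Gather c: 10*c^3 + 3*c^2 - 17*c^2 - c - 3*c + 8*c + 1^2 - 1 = 10*c^3 - 14*c^2 + 4*c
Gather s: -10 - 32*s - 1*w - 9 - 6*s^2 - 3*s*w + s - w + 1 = -6*s^2 + s*(-3*w - 31) - 2*w - 18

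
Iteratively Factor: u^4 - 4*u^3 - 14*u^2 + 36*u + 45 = (u - 5)*(u^3 + u^2 - 9*u - 9) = (u - 5)*(u + 3)*(u^2 - 2*u - 3) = (u - 5)*(u + 1)*(u + 3)*(u - 3)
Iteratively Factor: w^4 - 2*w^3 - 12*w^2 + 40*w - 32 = (w - 2)*(w^3 - 12*w + 16) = (w - 2)^2*(w^2 + 2*w - 8) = (w - 2)^3*(w + 4)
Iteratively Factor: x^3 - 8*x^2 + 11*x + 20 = (x - 4)*(x^2 - 4*x - 5) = (x - 4)*(x + 1)*(x - 5)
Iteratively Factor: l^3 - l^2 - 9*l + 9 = (l - 1)*(l^2 - 9) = (l - 1)*(l + 3)*(l - 3)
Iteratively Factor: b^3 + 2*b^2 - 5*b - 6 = (b + 3)*(b^2 - b - 2) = (b + 1)*(b + 3)*(b - 2)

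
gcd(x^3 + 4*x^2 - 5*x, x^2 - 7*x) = x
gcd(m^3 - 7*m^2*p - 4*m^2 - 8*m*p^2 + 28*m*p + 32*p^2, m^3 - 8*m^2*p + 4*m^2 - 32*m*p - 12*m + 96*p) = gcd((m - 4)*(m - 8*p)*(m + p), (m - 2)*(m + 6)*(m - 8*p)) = -m + 8*p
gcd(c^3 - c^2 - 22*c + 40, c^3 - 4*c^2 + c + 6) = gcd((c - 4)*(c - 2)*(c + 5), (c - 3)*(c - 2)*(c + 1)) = c - 2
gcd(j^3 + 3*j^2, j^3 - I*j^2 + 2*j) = j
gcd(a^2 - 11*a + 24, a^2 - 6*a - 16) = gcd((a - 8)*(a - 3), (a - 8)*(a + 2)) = a - 8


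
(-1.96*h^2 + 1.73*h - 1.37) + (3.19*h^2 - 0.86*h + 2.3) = 1.23*h^2 + 0.87*h + 0.93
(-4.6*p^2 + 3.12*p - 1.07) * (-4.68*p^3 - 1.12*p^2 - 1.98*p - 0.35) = 21.528*p^5 - 9.4496*p^4 + 10.6212*p^3 - 3.3692*p^2 + 1.0266*p + 0.3745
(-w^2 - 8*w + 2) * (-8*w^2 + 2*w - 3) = 8*w^4 + 62*w^3 - 29*w^2 + 28*w - 6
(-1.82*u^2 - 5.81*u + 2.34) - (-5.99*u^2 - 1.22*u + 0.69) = 4.17*u^2 - 4.59*u + 1.65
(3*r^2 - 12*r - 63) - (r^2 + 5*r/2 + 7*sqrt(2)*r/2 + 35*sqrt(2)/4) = 2*r^2 - 29*r/2 - 7*sqrt(2)*r/2 - 63 - 35*sqrt(2)/4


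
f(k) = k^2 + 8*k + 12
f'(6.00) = 20.00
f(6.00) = 96.00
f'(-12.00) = -16.00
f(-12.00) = 60.00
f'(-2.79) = 2.42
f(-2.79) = -2.54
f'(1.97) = 11.94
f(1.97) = 31.64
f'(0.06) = 8.12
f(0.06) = 12.48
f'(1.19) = 10.38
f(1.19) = 22.94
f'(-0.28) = 7.44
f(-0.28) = 9.84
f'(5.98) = 19.96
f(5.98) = 95.60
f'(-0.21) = 7.58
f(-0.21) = 10.36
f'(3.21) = 14.42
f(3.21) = 47.98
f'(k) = 2*k + 8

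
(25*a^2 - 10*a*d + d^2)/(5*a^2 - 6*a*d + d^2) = (5*a - d)/(a - d)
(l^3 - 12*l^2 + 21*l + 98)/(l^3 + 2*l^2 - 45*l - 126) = (l^2 - 5*l - 14)/(l^2 + 9*l + 18)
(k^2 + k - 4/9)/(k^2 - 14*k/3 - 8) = (k - 1/3)/(k - 6)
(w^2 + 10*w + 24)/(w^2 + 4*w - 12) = (w + 4)/(w - 2)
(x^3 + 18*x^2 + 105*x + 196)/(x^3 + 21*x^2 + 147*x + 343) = (x + 4)/(x + 7)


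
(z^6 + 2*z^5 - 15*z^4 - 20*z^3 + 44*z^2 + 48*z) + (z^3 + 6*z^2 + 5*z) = z^6 + 2*z^5 - 15*z^4 - 19*z^3 + 50*z^2 + 53*z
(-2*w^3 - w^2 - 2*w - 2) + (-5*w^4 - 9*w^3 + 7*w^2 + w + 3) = -5*w^4 - 11*w^3 + 6*w^2 - w + 1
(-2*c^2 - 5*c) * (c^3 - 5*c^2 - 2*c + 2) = -2*c^5 + 5*c^4 + 29*c^3 + 6*c^2 - 10*c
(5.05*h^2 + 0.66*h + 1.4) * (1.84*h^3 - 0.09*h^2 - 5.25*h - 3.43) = 9.292*h^5 + 0.7599*h^4 - 23.9959*h^3 - 20.9125*h^2 - 9.6138*h - 4.802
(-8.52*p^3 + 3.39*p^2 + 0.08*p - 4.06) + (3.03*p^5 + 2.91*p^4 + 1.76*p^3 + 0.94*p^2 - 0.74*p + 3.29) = 3.03*p^5 + 2.91*p^4 - 6.76*p^3 + 4.33*p^2 - 0.66*p - 0.77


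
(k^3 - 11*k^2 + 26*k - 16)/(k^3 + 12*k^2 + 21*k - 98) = (k^2 - 9*k + 8)/(k^2 + 14*k + 49)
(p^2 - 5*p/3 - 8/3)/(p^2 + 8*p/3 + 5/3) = (3*p - 8)/(3*p + 5)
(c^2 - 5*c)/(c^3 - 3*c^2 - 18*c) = (5 - c)/(-c^2 + 3*c + 18)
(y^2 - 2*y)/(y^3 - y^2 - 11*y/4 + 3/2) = 4*y/(4*y^2 + 4*y - 3)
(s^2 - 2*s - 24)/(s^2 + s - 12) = (s - 6)/(s - 3)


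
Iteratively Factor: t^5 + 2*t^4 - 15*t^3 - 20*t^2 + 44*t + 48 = (t + 1)*(t^4 + t^3 - 16*t^2 - 4*t + 48) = (t - 2)*(t + 1)*(t^3 + 3*t^2 - 10*t - 24) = (t - 2)*(t + 1)*(t + 4)*(t^2 - t - 6) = (t - 2)*(t + 1)*(t + 2)*(t + 4)*(t - 3)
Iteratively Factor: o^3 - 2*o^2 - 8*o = (o + 2)*(o^2 - 4*o) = (o - 4)*(o + 2)*(o)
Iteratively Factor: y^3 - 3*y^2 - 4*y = (y - 4)*(y^2 + y) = (y - 4)*(y + 1)*(y)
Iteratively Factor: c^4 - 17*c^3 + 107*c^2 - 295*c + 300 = (c - 3)*(c^3 - 14*c^2 + 65*c - 100) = (c - 4)*(c - 3)*(c^2 - 10*c + 25) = (c - 5)*(c - 4)*(c - 3)*(c - 5)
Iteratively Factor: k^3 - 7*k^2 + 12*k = (k)*(k^2 - 7*k + 12) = k*(k - 3)*(k - 4)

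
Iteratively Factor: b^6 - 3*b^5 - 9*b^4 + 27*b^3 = (b)*(b^5 - 3*b^4 - 9*b^3 + 27*b^2) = b*(b - 3)*(b^4 - 9*b^2) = b^2*(b - 3)*(b^3 - 9*b) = b^3*(b - 3)*(b^2 - 9) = b^3*(b - 3)*(b + 3)*(b - 3)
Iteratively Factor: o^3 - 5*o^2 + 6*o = (o - 2)*(o^2 - 3*o) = o*(o - 2)*(o - 3)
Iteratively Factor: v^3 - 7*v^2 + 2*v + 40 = (v + 2)*(v^2 - 9*v + 20) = (v - 5)*(v + 2)*(v - 4)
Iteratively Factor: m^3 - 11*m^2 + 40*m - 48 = (m - 4)*(m^2 - 7*m + 12) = (m - 4)*(m - 3)*(m - 4)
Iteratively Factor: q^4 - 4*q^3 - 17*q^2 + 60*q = (q + 4)*(q^3 - 8*q^2 + 15*q) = q*(q + 4)*(q^2 - 8*q + 15) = q*(q - 5)*(q + 4)*(q - 3)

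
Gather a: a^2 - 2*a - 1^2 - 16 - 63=a^2 - 2*a - 80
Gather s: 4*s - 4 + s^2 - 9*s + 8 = s^2 - 5*s + 4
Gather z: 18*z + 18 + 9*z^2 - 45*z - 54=9*z^2 - 27*z - 36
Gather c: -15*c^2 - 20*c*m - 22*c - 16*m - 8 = -15*c^2 + c*(-20*m - 22) - 16*m - 8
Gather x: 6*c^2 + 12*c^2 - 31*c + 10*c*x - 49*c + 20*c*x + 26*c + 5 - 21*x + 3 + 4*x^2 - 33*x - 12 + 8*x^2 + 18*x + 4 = 18*c^2 - 54*c + 12*x^2 + x*(30*c - 36)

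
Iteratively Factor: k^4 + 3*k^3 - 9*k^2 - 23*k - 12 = (k + 1)*(k^3 + 2*k^2 - 11*k - 12) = (k + 1)^2*(k^2 + k - 12) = (k - 3)*(k + 1)^2*(k + 4)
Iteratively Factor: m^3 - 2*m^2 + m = (m - 1)*(m^2 - m) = m*(m - 1)*(m - 1)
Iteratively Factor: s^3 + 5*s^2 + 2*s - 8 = (s - 1)*(s^2 + 6*s + 8) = (s - 1)*(s + 2)*(s + 4)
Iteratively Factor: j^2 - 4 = (j + 2)*(j - 2)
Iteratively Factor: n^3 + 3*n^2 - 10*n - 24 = (n - 3)*(n^2 + 6*n + 8) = (n - 3)*(n + 2)*(n + 4)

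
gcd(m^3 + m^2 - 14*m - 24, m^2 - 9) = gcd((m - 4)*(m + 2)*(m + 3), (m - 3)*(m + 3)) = m + 3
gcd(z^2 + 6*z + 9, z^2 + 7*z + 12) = z + 3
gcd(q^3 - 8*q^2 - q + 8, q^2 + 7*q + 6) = q + 1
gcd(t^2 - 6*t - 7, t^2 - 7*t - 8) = t + 1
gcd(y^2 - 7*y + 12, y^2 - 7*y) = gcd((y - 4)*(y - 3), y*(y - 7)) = 1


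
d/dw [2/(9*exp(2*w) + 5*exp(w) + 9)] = (-36*exp(w) - 10)*exp(w)/(9*exp(2*w) + 5*exp(w) + 9)^2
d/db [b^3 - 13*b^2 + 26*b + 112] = 3*b^2 - 26*b + 26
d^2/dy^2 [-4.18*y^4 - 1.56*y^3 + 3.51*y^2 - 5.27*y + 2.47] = -50.16*y^2 - 9.36*y + 7.02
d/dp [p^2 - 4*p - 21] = 2*p - 4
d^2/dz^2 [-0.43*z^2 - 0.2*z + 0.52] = -0.860000000000000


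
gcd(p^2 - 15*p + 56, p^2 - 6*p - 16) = p - 8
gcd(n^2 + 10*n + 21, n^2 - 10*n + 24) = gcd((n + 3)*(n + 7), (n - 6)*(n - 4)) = 1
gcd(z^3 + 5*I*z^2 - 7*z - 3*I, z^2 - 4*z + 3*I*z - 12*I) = z + 3*I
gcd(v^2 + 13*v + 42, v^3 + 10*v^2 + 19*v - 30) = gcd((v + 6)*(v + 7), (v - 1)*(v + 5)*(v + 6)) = v + 6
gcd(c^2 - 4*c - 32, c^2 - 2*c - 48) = c - 8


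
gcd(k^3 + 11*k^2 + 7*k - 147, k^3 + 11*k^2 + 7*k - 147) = k^3 + 11*k^2 + 7*k - 147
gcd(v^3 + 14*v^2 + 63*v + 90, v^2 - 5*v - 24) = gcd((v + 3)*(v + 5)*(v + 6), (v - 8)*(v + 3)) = v + 3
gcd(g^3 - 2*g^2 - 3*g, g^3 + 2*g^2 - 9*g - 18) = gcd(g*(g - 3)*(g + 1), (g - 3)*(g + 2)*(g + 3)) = g - 3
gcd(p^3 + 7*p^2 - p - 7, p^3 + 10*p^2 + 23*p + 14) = p^2 + 8*p + 7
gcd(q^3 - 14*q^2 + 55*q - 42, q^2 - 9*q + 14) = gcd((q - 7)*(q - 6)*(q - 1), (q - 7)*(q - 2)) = q - 7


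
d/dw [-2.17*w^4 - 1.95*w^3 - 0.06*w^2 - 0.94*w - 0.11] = -8.68*w^3 - 5.85*w^2 - 0.12*w - 0.94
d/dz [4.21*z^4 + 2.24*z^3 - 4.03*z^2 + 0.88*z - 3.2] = 16.84*z^3 + 6.72*z^2 - 8.06*z + 0.88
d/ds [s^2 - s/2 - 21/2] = 2*s - 1/2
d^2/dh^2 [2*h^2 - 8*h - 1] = 4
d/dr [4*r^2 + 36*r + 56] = 8*r + 36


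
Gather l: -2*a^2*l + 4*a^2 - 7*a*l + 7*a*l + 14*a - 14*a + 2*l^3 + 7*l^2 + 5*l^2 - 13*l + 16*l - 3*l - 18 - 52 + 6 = -2*a^2*l + 4*a^2 + 2*l^3 + 12*l^2 - 64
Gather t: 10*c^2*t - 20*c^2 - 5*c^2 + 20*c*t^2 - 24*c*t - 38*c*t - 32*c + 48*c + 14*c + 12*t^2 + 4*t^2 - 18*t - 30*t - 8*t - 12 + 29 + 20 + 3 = -25*c^2 + 30*c + t^2*(20*c + 16) + t*(10*c^2 - 62*c - 56) + 40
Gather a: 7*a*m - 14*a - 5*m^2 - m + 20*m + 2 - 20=a*(7*m - 14) - 5*m^2 + 19*m - 18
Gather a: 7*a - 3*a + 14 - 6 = 4*a + 8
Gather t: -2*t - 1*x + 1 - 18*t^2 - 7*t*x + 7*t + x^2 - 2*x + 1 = -18*t^2 + t*(5 - 7*x) + x^2 - 3*x + 2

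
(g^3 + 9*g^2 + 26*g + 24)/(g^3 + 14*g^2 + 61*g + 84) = (g + 2)/(g + 7)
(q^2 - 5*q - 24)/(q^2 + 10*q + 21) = (q - 8)/(q + 7)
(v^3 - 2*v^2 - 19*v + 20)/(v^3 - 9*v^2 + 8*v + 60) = (v^2 + 3*v - 4)/(v^2 - 4*v - 12)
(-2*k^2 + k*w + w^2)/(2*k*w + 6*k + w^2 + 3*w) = (-k + w)/(w + 3)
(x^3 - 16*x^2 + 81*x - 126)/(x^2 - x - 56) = (-x^3 + 16*x^2 - 81*x + 126)/(-x^2 + x + 56)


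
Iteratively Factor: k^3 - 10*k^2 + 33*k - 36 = (k - 3)*(k^2 - 7*k + 12) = (k - 3)^2*(k - 4)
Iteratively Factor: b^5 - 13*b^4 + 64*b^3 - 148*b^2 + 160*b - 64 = (b - 4)*(b^4 - 9*b^3 + 28*b^2 - 36*b + 16) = (b - 4)^2*(b^3 - 5*b^2 + 8*b - 4) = (b - 4)^2*(b - 2)*(b^2 - 3*b + 2) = (b - 4)^2*(b - 2)*(b - 1)*(b - 2)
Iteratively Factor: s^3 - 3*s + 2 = (s + 2)*(s^2 - 2*s + 1) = (s - 1)*(s + 2)*(s - 1)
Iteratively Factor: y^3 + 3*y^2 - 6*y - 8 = (y + 1)*(y^2 + 2*y - 8) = (y - 2)*(y + 1)*(y + 4)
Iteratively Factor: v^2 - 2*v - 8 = (v - 4)*(v + 2)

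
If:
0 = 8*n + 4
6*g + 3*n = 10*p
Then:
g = 5*p/3 + 1/4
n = -1/2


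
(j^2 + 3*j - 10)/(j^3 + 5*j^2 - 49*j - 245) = (j - 2)/(j^2 - 49)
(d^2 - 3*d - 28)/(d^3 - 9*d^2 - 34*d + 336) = (d + 4)/(d^2 - 2*d - 48)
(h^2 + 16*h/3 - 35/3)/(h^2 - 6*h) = (3*h^2 + 16*h - 35)/(3*h*(h - 6))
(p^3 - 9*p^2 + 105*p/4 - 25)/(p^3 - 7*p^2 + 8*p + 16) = (p^2 - 5*p + 25/4)/(p^2 - 3*p - 4)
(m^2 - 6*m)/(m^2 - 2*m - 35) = m*(6 - m)/(-m^2 + 2*m + 35)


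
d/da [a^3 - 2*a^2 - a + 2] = 3*a^2 - 4*a - 1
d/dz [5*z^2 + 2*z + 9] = 10*z + 2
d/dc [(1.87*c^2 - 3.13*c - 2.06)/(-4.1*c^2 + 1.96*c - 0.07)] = (-9.1678*c^2 - 17.1538*c + 4.2567)/(16.81*c^4 - 16.072*c^3 + 4.4156*c^2 - 0.2744*c + 0.0049)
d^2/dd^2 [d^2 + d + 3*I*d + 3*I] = 2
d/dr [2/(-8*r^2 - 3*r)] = 2*(16*r + 3)/(r^2*(8*r + 3)^2)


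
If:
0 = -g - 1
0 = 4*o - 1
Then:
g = -1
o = 1/4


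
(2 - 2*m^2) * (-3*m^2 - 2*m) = 6*m^4 + 4*m^3 - 6*m^2 - 4*m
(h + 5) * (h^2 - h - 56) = h^3 + 4*h^2 - 61*h - 280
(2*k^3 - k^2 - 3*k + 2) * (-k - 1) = -2*k^4 - k^3 + 4*k^2 + k - 2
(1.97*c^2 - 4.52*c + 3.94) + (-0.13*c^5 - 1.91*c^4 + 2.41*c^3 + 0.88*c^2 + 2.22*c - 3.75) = -0.13*c^5 - 1.91*c^4 + 2.41*c^3 + 2.85*c^2 - 2.3*c + 0.19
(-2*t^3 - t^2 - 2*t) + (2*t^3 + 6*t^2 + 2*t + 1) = 5*t^2 + 1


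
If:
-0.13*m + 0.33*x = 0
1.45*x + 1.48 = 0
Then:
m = -2.59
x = -1.02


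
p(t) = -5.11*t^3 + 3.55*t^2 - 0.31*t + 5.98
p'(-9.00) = -1305.94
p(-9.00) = 4021.51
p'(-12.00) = -2293.03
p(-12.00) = 9350.98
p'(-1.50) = -45.45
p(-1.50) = 31.68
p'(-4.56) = -351.45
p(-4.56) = 565.74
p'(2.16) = -56.50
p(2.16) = -29.62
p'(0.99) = -8.31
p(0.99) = 4.19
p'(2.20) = -58.89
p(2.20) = -31.93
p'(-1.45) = -42.84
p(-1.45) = 29.47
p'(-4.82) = -390.68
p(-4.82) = 662.17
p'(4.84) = -325.06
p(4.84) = -491.73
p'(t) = -15.33*t^2 + 7.1*t - 0.31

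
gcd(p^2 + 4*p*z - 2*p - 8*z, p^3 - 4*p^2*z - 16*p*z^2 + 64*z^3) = p + 4*z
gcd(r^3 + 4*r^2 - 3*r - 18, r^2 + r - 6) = r^2 + r - 6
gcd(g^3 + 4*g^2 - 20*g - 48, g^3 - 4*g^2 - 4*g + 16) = g^2 - 2*g - 8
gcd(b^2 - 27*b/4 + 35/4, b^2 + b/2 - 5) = 1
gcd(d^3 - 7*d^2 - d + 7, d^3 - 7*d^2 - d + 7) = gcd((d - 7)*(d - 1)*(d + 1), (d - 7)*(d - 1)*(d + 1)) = d^3 - 7*d^2 - d + 7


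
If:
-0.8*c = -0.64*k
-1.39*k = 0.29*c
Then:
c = 0.00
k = 0.00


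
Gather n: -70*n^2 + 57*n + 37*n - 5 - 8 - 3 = -70*n^2 + 94*n - 16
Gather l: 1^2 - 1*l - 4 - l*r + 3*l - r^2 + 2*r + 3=l*(2 - r) - r^2 + 2*r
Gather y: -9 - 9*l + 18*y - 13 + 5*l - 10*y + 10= -4*l + 8*y - 12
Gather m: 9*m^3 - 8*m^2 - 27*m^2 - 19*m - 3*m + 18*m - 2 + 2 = 9*m^3 - 35*m^2 - 4*m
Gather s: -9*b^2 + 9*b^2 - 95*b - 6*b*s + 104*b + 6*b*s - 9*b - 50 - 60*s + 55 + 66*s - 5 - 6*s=0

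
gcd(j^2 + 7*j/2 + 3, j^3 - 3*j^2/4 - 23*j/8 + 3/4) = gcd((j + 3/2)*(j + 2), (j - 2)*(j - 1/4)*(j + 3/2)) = j + 3/2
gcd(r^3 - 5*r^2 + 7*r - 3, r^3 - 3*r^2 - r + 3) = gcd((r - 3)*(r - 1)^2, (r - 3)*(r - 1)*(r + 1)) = r^2 - 4*r + 3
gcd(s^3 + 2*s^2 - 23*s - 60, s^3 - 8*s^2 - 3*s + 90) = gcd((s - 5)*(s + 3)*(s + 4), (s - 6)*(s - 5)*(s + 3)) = s^2 - 2*s - 15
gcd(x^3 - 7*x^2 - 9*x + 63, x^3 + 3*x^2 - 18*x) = x - 3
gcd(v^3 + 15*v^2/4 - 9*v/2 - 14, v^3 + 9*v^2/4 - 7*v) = v + 4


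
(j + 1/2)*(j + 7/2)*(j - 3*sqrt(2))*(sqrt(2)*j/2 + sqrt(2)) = sqrt(2)*j^4/2 - 3*j^3 + 3*sqrt(2)*j^3 - 18*j^2 + 39*sqrt(2)*j^2/8 - 117*j/4 + 7*sqrt(2)*j/4 - 21/2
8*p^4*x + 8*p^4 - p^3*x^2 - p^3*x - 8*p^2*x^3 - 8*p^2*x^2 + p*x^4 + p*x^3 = (-8*p + x)*(-p + x)*(p + x)*(p*x + p)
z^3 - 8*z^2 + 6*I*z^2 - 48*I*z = z*(z - 8)*(z + 6*I)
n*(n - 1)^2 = n^3 - 2*n^2 + n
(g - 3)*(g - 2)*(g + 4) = g^3 - g^2 - 14*g + 24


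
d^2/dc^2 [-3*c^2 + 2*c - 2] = -6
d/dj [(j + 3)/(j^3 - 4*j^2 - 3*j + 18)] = (-2*j^2 - 11*j - 9)/(j^5 - 5*j^4 - 5*j^3 + 45*j^2 - 108)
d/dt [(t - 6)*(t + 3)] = 2*t - 3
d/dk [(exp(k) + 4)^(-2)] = -2*exp(k)/(exp(k) + 4)^3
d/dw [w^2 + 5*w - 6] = 2*w + 5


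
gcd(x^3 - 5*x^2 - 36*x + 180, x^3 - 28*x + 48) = x + 6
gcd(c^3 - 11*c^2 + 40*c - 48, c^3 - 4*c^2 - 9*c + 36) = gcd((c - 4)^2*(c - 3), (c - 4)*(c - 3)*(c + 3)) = c^2 - 7*c + 12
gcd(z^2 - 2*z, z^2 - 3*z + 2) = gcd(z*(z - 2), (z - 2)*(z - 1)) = z - 2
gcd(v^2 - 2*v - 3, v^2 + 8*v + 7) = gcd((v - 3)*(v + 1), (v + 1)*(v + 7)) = v + 1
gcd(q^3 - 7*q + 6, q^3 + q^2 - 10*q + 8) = q^2 - 3*q + 2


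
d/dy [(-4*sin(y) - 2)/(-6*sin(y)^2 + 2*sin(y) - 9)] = 8*(-3*sin(y)^2 - 3*sin(y) + 5)*cos(y)/(6*sin(y)^2 - 2*sin(y) + 9)^2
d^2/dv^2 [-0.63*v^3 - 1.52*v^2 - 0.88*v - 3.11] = -3.78*v - 3.04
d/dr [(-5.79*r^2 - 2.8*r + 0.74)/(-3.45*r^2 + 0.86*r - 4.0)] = (-14.6394*r^2 + 51.426*r + 10.5636)/(11.9025*r^4 - 5.934*r^3 + 28.3396*r^2 - 6.88*r + 16.0)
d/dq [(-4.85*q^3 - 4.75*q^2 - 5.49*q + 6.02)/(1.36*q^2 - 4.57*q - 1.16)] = (-6.596*q^4 + 44.329*q^3 + 46.0519*q^2 - 5.3544*q + 33.8798)/(1.8496*q^4 - 12.4304*q^3 + 17.7297*q^2 + 10.6024*q + 1.3456)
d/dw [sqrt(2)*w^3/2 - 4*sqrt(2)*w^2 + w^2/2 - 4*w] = 3*sqrt(2)*w^2/2 - 8*sqrt(2)*w + w - 4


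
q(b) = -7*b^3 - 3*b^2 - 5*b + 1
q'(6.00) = -797.00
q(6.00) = -1649.00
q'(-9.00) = -1652.00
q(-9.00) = 4906.00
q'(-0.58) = -8.58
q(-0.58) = 4.26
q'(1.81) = -84.66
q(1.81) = -59.39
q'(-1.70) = -55.49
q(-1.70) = 35.22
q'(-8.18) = -1361.08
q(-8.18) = 3672.57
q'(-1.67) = -53.55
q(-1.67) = 33.59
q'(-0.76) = -12.57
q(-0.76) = 6.14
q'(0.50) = -13.25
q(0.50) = -3.12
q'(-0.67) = -10.41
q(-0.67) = 5.11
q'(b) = -21*b^2 - 6*b - 5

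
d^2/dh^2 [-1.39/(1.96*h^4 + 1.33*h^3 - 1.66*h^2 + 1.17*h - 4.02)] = ((32.6928*h^2 + 11.0922*h - 4.6148)*(1.96*h^4 + 1.33*h^3 - 1.66*h^2 + 1.17*h - 4.02) - 1.39*(7.84*h^3 + 3.99*h^2 - 3.32*h + 1.17)*(15.68*h^3 + 7.98*h^2 - 6.64*h + 2.34))/(1.96*h^4 + 1.33*h^3 - 1.66*h^2 + 1.17*h - 4.02)^3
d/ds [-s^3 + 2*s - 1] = 2 - 3*s^2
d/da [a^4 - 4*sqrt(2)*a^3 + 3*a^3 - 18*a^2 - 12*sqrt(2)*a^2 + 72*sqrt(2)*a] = 4*a^3 - 12*sqrt(2)*a^2 + 9*a^2 - 36*a - 24*sqrt(2)*a + 72*sqrt(2)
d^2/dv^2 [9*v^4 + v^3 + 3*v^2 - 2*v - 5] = 108*v^2 + 6*v + 6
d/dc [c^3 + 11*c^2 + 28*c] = 3*c^2 + 22*c + 28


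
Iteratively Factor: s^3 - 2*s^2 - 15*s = (s + 3)*(s^2 - 5*s) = (s - 5)*(s + 3)*(s)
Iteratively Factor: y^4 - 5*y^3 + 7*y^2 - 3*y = (y)*(y^3 - 5*y^2 + 7*y - 3) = y*(y - 1)*(y^2 - 4*y + 3) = y*(y - 3)*(y - 1)*(y - 1)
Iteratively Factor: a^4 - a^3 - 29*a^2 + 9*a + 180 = (a + 3)*(a^3 - 4*a^2 - 17*a + 60) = (a - 5)*(a + 3)*(a^2 + a - 12) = (a - 5)*(a + 3)*(a + 4)*(a - 3)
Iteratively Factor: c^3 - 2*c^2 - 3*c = (c)*(c^2 - 2*c - 3) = c*(c - 3)*(c + 1)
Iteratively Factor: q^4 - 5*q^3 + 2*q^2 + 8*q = (q)*(q^3 - 5*q^2 + 2*q + 8) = q*(q - 2)*(q^2 - 3*q - 4) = q*(q - 4)*(q - 2)*(q + 1)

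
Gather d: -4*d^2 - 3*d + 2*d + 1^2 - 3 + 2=-4*d^2 - d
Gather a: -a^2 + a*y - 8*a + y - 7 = -a^2 + a*(y - 8) + y - 7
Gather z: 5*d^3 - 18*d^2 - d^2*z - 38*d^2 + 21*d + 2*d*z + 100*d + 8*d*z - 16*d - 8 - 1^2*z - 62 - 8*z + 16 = 5*d^3 - 56*d^2 + 105*d + z*(-d^2 + 10*d - 9) - 54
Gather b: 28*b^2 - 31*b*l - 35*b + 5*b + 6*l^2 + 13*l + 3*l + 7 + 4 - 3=28*b^2 + b*(-31*l - 30) + 6*l^2 + 16*l + 8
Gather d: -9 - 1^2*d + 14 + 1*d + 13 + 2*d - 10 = 2*d + 8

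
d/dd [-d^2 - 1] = -2*d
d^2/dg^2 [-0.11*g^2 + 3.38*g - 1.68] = -0.220000000000000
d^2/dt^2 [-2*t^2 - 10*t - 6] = -4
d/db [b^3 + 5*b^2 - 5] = b*(3*b + 10)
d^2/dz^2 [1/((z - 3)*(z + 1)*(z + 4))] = 2*(6*z^4 + 16*z^3 - 21*z^2 - 30*z + 145)/(z^9 + 6*z^8 - 21*z^7 - 160*z^6 + 87*z^5 + 1374*z^4 + 685*z^3 - 3492*z^2 - 4752*z - 1728)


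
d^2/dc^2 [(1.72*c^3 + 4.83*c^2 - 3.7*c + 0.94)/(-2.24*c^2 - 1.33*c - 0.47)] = (-2.8421709430404e-14*c^4 + 63.445928*c^3 - 4.240152*c^2 - 42.454536*c - 8.105902)/(11.239424*c^6 + 20.020224*c^5 + 18.961824*c^4 + 10.753981*c^3 + 3.978597*c^2 + 0.881391*c + 0.103823)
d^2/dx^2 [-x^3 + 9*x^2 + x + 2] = 18 - 6*x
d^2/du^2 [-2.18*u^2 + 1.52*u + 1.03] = -4.36000000000000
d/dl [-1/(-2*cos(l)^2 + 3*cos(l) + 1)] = (4*cos(l) - 3)*sin(l)/(3*cos(l) - cos(2*l))^2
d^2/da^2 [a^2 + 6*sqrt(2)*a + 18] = 2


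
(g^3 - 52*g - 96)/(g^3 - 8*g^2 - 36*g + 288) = (g + 2)/(g - 6)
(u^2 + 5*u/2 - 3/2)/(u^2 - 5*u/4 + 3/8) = 4*(u + 3)/(4*u - 3)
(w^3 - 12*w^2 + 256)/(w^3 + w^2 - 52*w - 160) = (w - 8)/(w + 5)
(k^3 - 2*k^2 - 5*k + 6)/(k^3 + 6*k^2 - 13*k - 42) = (k - 1)/(k + 7)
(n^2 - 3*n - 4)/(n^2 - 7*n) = (n^2 - 3*n - 4)/(n*(n - 7))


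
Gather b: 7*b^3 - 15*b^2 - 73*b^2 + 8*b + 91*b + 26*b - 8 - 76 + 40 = 7*b^3 - 88*b^2 + 125*b - 44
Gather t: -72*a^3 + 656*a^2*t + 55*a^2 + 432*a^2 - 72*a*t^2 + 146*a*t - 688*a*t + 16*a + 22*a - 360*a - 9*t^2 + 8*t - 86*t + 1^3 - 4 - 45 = -72*a^3 + 487*a^2 - 322*a + t^2*(-72*a - 9) + t*(656*a^2 - 542*a - 78) - 48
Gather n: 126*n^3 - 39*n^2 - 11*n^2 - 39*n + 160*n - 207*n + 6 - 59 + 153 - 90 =126*n^3 - 50*n^2 - 86*n + 10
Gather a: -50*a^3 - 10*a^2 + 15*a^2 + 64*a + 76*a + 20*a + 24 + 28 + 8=-50*a^3 + 5*a^2 + 160*a + 60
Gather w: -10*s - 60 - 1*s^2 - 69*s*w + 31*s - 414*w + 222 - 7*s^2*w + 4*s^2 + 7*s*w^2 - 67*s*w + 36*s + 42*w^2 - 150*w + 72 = 3*s^2 + 57*s + w^2*(7*s + 42) + w*(-7*s^2 - 136*s - 564) + 234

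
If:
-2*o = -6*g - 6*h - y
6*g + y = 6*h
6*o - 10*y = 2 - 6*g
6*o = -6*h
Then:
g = 1/33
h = 0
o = 0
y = -2/11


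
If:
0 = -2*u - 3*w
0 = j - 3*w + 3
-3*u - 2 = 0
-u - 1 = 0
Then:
No Solution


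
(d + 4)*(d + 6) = d^2 + 10*d + 24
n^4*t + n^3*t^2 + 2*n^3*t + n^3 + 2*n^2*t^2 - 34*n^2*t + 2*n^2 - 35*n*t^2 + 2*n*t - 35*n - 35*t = (n - 5)*(n + 7)*(n + t)*(n*t + 1)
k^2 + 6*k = k*(k + 6)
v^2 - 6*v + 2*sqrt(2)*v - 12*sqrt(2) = (v - 6)*(v + 2*sqrt(2))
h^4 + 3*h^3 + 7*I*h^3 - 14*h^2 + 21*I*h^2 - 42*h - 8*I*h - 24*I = (h + 3)*(h + I)*(h + 2*I)*(h + 4*I)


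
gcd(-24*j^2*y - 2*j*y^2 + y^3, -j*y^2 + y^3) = y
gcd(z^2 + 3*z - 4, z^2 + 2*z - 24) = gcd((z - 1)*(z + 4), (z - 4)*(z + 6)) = 1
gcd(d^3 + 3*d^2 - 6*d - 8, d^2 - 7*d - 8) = d + 1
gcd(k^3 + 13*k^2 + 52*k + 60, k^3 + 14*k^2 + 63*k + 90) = k^2 + 11*k + 30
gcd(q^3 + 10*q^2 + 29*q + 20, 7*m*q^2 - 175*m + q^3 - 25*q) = q + 5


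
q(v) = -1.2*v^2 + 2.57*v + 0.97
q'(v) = 2.57 - 2.4*v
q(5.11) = -17.23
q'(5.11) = -9.69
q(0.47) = 1.91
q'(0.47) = 1.44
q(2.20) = 0.82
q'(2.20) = -2.71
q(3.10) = -2.60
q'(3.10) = -4.87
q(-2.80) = -15.63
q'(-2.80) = 9.29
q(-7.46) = -84.98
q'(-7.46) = 20.47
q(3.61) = -5.39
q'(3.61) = -6.09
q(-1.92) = -8.39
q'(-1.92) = 7.18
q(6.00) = -26.81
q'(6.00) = -11.83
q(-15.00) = -307.58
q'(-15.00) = 38.57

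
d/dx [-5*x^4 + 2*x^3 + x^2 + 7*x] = -20*x^3 + 6*x^2 + 2*x + 7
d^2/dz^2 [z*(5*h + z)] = 2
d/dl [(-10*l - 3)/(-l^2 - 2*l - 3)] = 2*(-5*l^2 - 3*l + 12)/(l^4 + 4*l^3 + 10*l^2 + 12*l + 9)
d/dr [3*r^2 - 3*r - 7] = 6*r - 3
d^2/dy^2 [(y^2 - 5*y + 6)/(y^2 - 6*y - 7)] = 2*(y^3 + 39*y^2 - 213*y + 517)/(y^6 - 18*y^5 + 87*y^4 + 36*y^3 - 609*y^2 - 882*y - 343)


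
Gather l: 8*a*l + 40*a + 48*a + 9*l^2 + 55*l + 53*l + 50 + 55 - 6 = 88*a + 9*l^2 + l*(8*a + 108) + 99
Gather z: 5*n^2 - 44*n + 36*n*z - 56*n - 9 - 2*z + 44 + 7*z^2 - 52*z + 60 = 5*n^2 - 100*n + 7*z^2 + z*(36*n - 54) + 95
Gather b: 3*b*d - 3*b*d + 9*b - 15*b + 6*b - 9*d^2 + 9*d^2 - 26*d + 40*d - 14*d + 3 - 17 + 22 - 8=0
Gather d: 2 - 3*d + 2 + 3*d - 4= 0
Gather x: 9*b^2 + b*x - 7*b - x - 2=9*b^2 - 7*b + x*(b - 1) - 2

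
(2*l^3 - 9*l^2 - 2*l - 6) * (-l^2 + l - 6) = -2*l^5 + 11*l^4 - 19*l^3 + 58*l^2 + 6*l + 36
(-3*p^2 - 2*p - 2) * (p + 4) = -3*p^3 - 14*p^2 - 10*p - 8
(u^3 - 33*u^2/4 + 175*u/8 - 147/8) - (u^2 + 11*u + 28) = u^3 - 37*u^2/4 + 87*u/8 - 371/8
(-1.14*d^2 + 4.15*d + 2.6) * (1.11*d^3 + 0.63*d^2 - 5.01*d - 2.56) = -1.2654*d^5 + 3.8883*d^4 + 11.2119*d^3 - 16.2351*d^2 - 23.65*d - 6.656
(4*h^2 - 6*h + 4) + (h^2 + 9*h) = 5*h^2 + 3*h + 4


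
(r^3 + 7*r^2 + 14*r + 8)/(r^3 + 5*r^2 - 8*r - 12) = (r^2 + 6*r + 8)/(r^2 + 4*r - 12)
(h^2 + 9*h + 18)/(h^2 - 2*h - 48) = (h + 3)/(h - 8)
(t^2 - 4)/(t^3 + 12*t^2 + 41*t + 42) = (t - 2)/(t^2 + 10*t + 21)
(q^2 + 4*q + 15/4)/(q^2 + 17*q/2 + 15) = (q + 3/2)/(q + 6)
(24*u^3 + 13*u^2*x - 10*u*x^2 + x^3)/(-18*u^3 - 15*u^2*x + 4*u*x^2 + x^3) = (-8*u + x)/(6*u + x)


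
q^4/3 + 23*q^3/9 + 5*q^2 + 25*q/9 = q*(q/3 + 1/3)*(q + 5/3)*(q + 5)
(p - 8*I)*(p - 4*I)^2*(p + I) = p^4 - 15*I*p^3 - 64*p^2 + 48*I*p - 128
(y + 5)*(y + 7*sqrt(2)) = y^2 + 5*y + 7*sqrt(2)*y + 35*sqrt(2)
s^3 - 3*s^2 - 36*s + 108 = (s - 6)*(s - 3)*(s + 6)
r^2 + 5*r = r*(r + 5)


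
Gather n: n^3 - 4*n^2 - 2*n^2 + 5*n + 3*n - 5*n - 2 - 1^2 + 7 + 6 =n^3 - 6*n^2 + 3*n + 10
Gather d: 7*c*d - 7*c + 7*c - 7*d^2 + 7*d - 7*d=7*c*d - 7*d^2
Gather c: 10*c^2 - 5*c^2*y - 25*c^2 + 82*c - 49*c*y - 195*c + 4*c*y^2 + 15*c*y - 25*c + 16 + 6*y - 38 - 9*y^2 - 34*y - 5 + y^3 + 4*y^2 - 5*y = c^2*(-5*y - 15) + c*(4*y^2 - 34*y - 138) + y^3 - 5*y^2 - 33*y - 27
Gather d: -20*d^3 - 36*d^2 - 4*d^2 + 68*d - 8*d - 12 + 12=-20*d^3 - 40*d^2 + 60*d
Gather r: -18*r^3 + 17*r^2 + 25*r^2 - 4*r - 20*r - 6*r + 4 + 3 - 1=-18*r^3 + 42*r^2 - 30*r + 6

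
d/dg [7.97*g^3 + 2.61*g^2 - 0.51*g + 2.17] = 23.91*g^2 + 5.22*g - 0.51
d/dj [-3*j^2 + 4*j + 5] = 4 - 6*j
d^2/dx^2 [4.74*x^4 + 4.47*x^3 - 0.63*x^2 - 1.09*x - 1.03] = 56.88*x^2 + 26.82*x - 1.26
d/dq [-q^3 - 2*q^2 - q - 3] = -3*q^2 - 4*q - 1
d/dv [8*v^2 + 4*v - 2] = 16*v + 4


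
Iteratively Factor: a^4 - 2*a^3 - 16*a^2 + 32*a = (a - 2)*(a^3 - 16*a) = (a - 2)*(a + 4)*(a^2 - 4*a) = a*(a - 2)*(a + 4)*(a - 4)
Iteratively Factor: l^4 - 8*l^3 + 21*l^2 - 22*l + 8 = (l - 1)*(l^3 - 7*l^2 + 14*l - 8) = (l - 1)^2*(l^2 - 6*l + 8) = (l - 4)*(l - 1)^2*(l - 2)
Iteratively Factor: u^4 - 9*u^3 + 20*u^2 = (u)*(u^3 - 9*u^2 + 20*u) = u^2*(u^2 - 9*u + 20) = u^2*(u - 5)*(u - 4)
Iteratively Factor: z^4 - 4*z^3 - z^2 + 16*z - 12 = (z - 3)*(z^3 - z^2 - 4*z + 4) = (z - 3)*(z + 2)*(z^2 - 3*z + 2) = (z - 3)*(z - 2)*(z + 2)*(z - 1)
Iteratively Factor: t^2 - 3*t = (t)*(t - 3)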